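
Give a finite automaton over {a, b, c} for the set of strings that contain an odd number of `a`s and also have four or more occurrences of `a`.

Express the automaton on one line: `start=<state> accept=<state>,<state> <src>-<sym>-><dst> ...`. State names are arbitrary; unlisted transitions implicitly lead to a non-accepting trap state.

Run two small machines in parallel and take their product. The first has 2 states tracking the count of `a`s modulo 2; the second has 6 states tracking the count of `a`s, saturating at 5. A product state is a pair (one from each), accepting exactly when both do.
A 7-state machine:
        a   b   c  
>  S0   S1  S0  S0 
   S1   S2  S1  S1 
   S2   S3  S2  S2 
   S3   S4  S3  S3 
   S4   S5  S4  S4 
 * S5   S6  S5  S5 
   S6   S5  S6  S6 
(> = start, * = accepting)

start=S0 accept=S5 S0-a->S1 S0-b->S0 S0-c->S0 S1-a->S2 S1-b->S1 S1-c->S1 S2-a->S3 S2-b->S2 S2-c->S2 S3-a->S4 S3-b->S3 S3-c->S3 S4-a->S5 S4-b->S4 S4-c->S4 S5-a->S6 S5-b->S5 S5-c->S5 S6-a->S5 S6-b->S6 S6-c->S6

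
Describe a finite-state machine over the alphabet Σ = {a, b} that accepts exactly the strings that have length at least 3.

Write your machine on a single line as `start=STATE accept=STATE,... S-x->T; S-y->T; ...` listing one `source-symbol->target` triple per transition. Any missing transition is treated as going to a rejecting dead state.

We only need to distinguish lengths 0, 1, …, 3, and '>3'. Chain S0 → S1 → S2 → S3 → S4 on every symbol, with S4 looping. Accepting states: {S3, S4}.
With 5 states:
        a   b  
>  S0   S1  S1 
   S1   S2  S2 
   S2   S3  S3 
 * S3   S4  S4 
 * S4   S4  S4 
(> = start, * = accepting)

start=S0; accept=S3,S4; S0-a->S1; S0-b->S1; S1-a->S2; S1-b->S2; S2-a->S3; S2-b->S3; S3-a->S4; S3-b->S4; S4-a->S4; S4-b->S4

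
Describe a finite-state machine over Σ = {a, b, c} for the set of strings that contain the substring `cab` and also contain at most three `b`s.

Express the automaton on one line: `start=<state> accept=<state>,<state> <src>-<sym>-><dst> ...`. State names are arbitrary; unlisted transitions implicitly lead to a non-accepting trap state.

Handle the two conditions separately and then intersect. One (4 states) tracks whether and how much of `cab` has been seen; the other (5 states) tracks the count of `b`s, saturating at 4. Each combined state is a pair, one component from each; accept when both components accept. Minimizing collapses redundant product states.
With 13 states:
          a    b    c  
>  q0     q0   q1   q2 
   q1     q1   q3   q4 
   q2     q5   q1   q2 
   q3     q3   q6   q7 
   q4     q8   q3   q4 
   q5     q0   q9   q2 
   q6     q6   q6   q6 
   q7    q10   q6   q7 
   q8     q1  q11   q4 
 * q9     q9  q11   q9 
   q10    q3  q12   q7 
 * q11   q11  q12  q11 
 * q12   q12   q6  q12 
(> = start, * = accepting)

start=q0 accept=q9,q11,q12 q0-a->q0 q0-b->q1 q0-c->q2 q1-a->q1 q1-b->q3 q1-c->q4 q2-a->q5 q2-b->q1 q2-c->q2 q3-a->q3 q3-b->q6 q3-c->q7 q4-a->q8 q4-b->q3 q4-c->q4 q5-a->q0 q5-b->q9 q5-c->q2 q6-a->q6 q6-b->q6 q6-c->q6 q7-a->q10 q7-b->q6 q7-c->q7 q8-a->q1 q8-b->q11 q8-c->q4 q9-a->q9 q9-b->q11 q9-c->q9 q10-a->q3 q10-b->q12 q10-c->q7 q11-a->q11 q11-b->q12 q11-c->q11 q12-a->q12 q12-b->q6 q12-c->q12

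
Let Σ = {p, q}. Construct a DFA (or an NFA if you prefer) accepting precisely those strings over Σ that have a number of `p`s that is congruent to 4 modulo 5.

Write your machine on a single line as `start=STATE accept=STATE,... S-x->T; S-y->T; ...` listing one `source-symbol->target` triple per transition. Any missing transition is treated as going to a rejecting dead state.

Keep the running count of `p`s modulo 5: each `p` advances along the cycle s0 → s1 → s2 → s3 → s4 → s0 while other symbols loop. Accept at s4.
        p   q  
>  s0   s1  s0 
   s1   s2  s1 
   s2   s3  s2 
   s3   s4  s3 
 * s4   s0  s4 
(> = start, * = accepting)

start=s0; accept=s4; s0-p->s1; s0-q->s0; s1-p->s2; s1-q->s1; s2-p->s3; s2-q->s2; s3-p->s4; s3-q->s3; s4-p->s0; s4-q->s4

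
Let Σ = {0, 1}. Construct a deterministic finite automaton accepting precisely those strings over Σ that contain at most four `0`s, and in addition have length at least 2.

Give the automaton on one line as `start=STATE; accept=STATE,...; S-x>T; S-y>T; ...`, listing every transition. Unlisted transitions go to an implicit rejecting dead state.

Run two small machines in parallel and take their product. One (6 states) tracks the count of `0`s, saturating at 5; the other (4 states) tracks the input length, saturating at 3. Each combined state is a pair, one component from each; accept when both components accept. Minimizing collapses redundant product states.
A 9-state machine:
        0   1  
>  S0   S1  S2 
   S1   S3  S4 
   S2   S4  S5 
 * S3   S6  S3 
 * S4   S3  S4 
 * S5   S4  S5 
 * S6   S7  S6 
 * S7   S8  S7 
   S8   S8  S8 
(> = start, * = accepting)

start=S0; accept=S3,S4,S5,S6,S7; S0-0>S1; S0-1>S2; S1-0>S3; S1-1>S4; S2-0>S4; S2-1>S5; S3-0>S6; S3-1>S3; S4-0>S3; S4-1>S4; S5-0>S4; S5-1>S5; S6-0>S7; S6-1>S6; S7-0>S8; S7-1>S7; S8-0>S8; S8-1>S8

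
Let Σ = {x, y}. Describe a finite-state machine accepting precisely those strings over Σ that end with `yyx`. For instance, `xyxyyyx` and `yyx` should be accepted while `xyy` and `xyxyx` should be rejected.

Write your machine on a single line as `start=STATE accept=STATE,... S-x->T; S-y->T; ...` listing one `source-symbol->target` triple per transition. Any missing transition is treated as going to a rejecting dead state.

start=s0; accept=s3; s0-x->s0; s0-y->s1; s1-x->s0; s1-y->s2; s2-x->s3; s2-y->s2; s3-x->s0; s3-y->s1

Let each state record the length of the longest suffix of the input read so far that is also a prefix of `yyx`. s1 means the last symbol is `y`; s2 means the last 2 symbols are `yy`; s3 means the last 3 symbols are `yyx`. Accept only at s3, where the string currently ends in `yyx`.
4 states suffice.
        x   y  
>  s0   s0  s1 
   s1   s0  s2 
   s2   s3  s2 
 * s3   s0  s1 
(> = start, * = accepting)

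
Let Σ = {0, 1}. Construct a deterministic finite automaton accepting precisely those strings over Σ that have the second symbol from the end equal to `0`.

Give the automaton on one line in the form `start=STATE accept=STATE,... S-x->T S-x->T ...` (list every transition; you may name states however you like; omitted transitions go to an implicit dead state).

Because acceptance depends on a position counted from the end, the machine has to buffer the most recent 2 symbols. Make each state the string of the last up-to-2 symbols read; on input `x` shift the window left and append `x`. Accept when the buffered window has length 2 and begins with `0`.
7 states suffice.
       0  1 
>  A   B  C 
   B   D  E 
   C   F  G 
 * D   D  E 
 * E   F  G 
   F   D  E 
   G   F  G 
(> = start, * = accepting)

start=A accept=D,E A-0->B A-1->C B-0->D B-1->E C-0->F C-1->G D-0->D D-1->E E-0->F E-1->G F-0->D F-1->E G-0->F G-1->G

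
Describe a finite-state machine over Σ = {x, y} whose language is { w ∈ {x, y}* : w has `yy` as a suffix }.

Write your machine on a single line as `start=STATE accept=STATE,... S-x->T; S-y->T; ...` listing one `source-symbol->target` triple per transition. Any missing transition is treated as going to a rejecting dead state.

start=q0; accept=q2; q0-x->q0; q0-y->q1; q1-x->q0; q1-y->q2; q2-x->q0; q2-y->q2

Let each state record the length of the longest suffix of the input read so far that is also a prefix of `yy`. q1 means the last symbol is `y`; q2 means the last 2 symbols are `yy`. Accept only at q2, where the string currently ends in `yy`.
With 3 states:
        x   y  
>  q0   q0  q1 
   q1   q0  q2 
 * q2   q0  q2 
(> = start, * = accepting)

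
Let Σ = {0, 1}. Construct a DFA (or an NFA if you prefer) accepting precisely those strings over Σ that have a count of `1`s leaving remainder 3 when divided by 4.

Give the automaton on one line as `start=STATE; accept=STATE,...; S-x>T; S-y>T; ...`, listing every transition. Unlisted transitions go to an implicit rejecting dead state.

The only thing that matters is how many `1`s have appeared, reduced mod 4. Use one state per residue: S0 for 0, …, S3 for 3. Reading `1` moves to the next residue; anything else stays put. S3 is accepting.
A 4-state machine:
        0   1  
>  S0   S0  S1 
   S1   S1  S2 
   S2   S2  S3 
 * S3   S3  S0 
(> = start, * = accepting)

start=S0; accept=S3; S0-0>S0; S0-1>S1; S1-0>S1; S1-1>S2; S2-0>S2; S2-1>S3; S3-0>S3; S3-1>S0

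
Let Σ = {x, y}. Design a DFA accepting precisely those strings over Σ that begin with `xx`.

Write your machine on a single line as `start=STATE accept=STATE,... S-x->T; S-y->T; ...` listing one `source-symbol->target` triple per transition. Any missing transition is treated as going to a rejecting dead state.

start=S0; accept=S2; S0-x->S1; S0-y->S3; S1-x->S2; S1-y->S3; S2-x->S2; S2-y->S2; S3-x->S3; S3-y->S3

Check the first 2 symbols one by one: S0 through S1 record how many have matched `xx` so far; any wrong symbol goes to the dead state S3. After all 2 match we enter the accepting sink S2.
With 4 states:
        x   y  
>  S0   S1  S3 
   S1   S2  S3 
 * S2   S2  S2 
   S3   S3  S3 
(> = start, * = accepting)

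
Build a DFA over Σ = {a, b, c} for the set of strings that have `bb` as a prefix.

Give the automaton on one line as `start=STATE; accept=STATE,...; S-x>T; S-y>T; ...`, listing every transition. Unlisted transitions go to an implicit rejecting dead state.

start=q0; accept=q2; q0-a>q3; q0-b>q1; q0-c>q3; q1-a>q3; q1-b>q2; q1-c>q3; q2-a>q2; q2-b>q2; q2-c>q2; q3-a>q3; q3-b>q3; q3-c>q3

Walk along `bb` while the input agrees: from q0 take `b` to q1, and so on. Any deviation drops to the rejecting sink q3. Once q2 is reached the prefix is confirmed and every continuation is accepted.
4 states suffice.
        a   b   c  
>  q0   q3  q1  q3 
   q1   q3  q2  q3 
 * q2   q2  q2  q2 
   q3   q3  q3  q3 
(> = start, * = accepting)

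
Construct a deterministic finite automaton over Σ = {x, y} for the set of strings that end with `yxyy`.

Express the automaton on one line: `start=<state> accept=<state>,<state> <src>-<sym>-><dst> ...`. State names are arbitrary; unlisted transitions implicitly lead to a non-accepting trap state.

start=q0 accept=q4 q0-x->q0 q0-y->q1 q1-x->q2 q1-y->q1 q2-x->q0 q2-y->q3 q3-x->q2 q3-y->q4 q4-x->q2 q4-y->q1

Let each state record the length of the longest suffix of the input read so far that is also a prefix of `yxyy`. q1 means the last symbol is `y`; q2 means the last 2 symbols are `yx`; q3 means the last 3 symbols are `yxy`; q4 means the last 4 symbols are `yxyy`. Accept only at q4, where the string currently ends in `yxyy`.
With 5 states:
        x   y  
>  q0   q0  q1 
   q1   q2  q1 
   q2   q0  q3 
   q3   q2  q4 
 * q4   q2  q1 
(> = start, * = accepting)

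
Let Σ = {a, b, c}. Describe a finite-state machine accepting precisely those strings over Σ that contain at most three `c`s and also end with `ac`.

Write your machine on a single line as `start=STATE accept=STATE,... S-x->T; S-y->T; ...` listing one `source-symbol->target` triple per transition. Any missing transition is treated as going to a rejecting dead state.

start=q0; accept=q3,q6,q9; q0-a->q1; q0-b->q0; q0-c->q2; q1-a->q1; q1-b->q0; q1-c->q3; q2-a->q4; q2-b->q2; q2-c->q5; q3-a->q4; q3-b->q2; q3-c->q5; q4-a->q4; q4-b->q2; q4-c->q6; q5-a->q7; q5-b->q5; q5-c->q8; q6-a->q7; q6-b->q5; q6-c->q8; q7-a->q7; q7-b->q5; q7-c->q9; q8-a->q10; q8-b->q8; q8-c->q11; q9-a->q10; q9-b->q8; q9-c->q11; q10-a->q10; q10-b->q8; q10-c->q12; q11-a->q13; q11-b->q11; q11-c->q11; q12-a->q13; q12-b->q11; q12-c->q11; q13-a->q13; q13-b->q11; q13-c->q12

Handle the two conditions separately and then intersect. One (5 states) tracks the count of `c`s, saturating at 4; the other (3 states) tracks how much of the suffix `ac` has currently been matched. Each combined state is a pair, one component from each; accept when both components accept.
A 14-state machine:
          a    b    c  
>  q0     q1   q0   q2 
   q1     q1   q0   q3 
   q2     q4   q2   q5 
 * q3     q4   q2   q5 
   q4     q4   q2   q6 
   q5     q7   q5   q8 
 * q6     q7   q5   q8 
   q7     q7   q5   q9 
   q8    q10   q8  q11 
 * q9    q10   q8  q11 
   q10   q10   q8  q12 
   q11   q13  q11  q11 
   q12   q13  q11  q11 
   q13   q13  q11  q12 
(> = start, * = accepting)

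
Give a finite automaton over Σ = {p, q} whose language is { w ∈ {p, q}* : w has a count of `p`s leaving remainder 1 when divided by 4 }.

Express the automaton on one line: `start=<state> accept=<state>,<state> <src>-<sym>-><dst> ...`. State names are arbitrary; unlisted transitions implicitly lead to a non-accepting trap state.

start=S0 accept=S1 S0-p->S1 S0-q->S0 S1-p->S2 S1-q->S1 S2-p->S3 S2-q->S2 S3-p->S0 S3-q->S3

The only thing that matters is how many `p`s have appeared, reduced mod 4. Use one state per residue: S0 for 0, …, S3 for 3. Reading `p` moves to the next residue; anything else stays put. S1 is accepting.
With 4 states:
        p   q  
>  S0   S1  S0 
 * S1   S2  S1 
   S2   S3  S2 
   S3   S0  S3 
(> = start, * = accepting)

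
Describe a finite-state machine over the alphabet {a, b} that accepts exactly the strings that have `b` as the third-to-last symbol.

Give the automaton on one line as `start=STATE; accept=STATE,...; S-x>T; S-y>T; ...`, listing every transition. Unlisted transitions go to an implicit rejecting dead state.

Because acceptance depends on a position counted from the end, the machine has to buffer the most recent 3 symbols. Make each state the string of the last up-to-3 symbols read; on input `x` shift the window left and append `x`. Accept when the buffered window has length 3 and begins with `b`.
15 states suffice.
          a    b  
>  S0     S1   S2 
   S1     S3   S4 
   S2     S5   S6 
   S3     S7   S8 
   S4     S9  S10 
   S5    S11  S12 
   S6    S13  S14 
   S7     S7   S8 
   S8     S9  S10 
   S9    S11  S12 
   S10   S13  S14 
 * S11    S7   S8 
 * S12    S9  S10 
 * S13   S11  S12 
 * S14   S13  S14 
(> = start, * = accepting)

start=S0; accept=S11,S12,S13,S14; S0-a>S1; S0-b>S2; S1-a>S3; S1-b>S4; S2-a>S5; S2-b>S6; S3-a>S7; S3-b>S8; S4-a>S9; S4-b>S10; S5-a>S11; S5-b>S12; S6-a>S13; S6-b>S14; S7-a>S7; S7-b>S8; S8-a>S9; S8-b>S10; S9-a>S11; S9-b>S12; S10-a>S13; S10-b>S14; S11-a>S7; S11-b>S8; S12-a>S9; S12-b>S10; S13-a>S11; S13-b>S12; S14-a>S13; S14-b>S14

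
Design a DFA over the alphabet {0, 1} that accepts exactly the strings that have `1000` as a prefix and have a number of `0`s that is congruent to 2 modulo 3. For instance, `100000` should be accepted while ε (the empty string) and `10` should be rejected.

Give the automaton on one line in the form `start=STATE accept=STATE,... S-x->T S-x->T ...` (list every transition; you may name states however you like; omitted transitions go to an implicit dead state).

start=A accept=H A-0->B A-1->C B-0->B B-1->B C-0->D C-1->B D-0->E D-1->B E-0->F E-1->B F-0->G F-1->F G-0->H G-1->G H-0->F H-1->H

Run two small machines in parallel and take their product. One (6 states) tracks whether the input so far still matches the prefix `1000`; the other (3 states) tracks the count of `0`s modulo 3. Each combined state is a pair, one component from each; accept when both components accept. Equivalent product states are then merged.
8 states suffice.
       0  1 
>  A   B  C 
   B   B  B 
   C   D  B 
   D   E  B 
   E   F  B 
   F   G  F 
   G   H  G 
 * H   F  H 
(> = start, * = accepting)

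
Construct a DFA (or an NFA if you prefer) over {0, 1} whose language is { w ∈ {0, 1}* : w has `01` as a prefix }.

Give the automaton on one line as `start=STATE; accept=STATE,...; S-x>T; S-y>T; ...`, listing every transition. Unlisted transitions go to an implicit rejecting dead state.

Walk along `01` while the input agrees: from A take `0` to B, and so on. Any deviation drops to the rejecting sink D. Once C is reached the prefix is confirmed and every continuation is accepted.
A 4-state machine:
       0  1 
>  A   B  D 
   B   D  C 
 * C   C  C 
   D   D  D 
(> = start, * = accepting)

start=A; accept=C; A-0>B; A-1>D; B-0>D; B-1>C; C-0>C; C-1>C; D-0>D; D-1>D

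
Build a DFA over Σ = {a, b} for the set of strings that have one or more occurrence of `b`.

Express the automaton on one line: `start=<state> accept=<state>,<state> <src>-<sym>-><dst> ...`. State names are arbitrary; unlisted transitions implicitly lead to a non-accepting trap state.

Count `b`s, saturating at 2: state q0 means no `b` yet, q1 means one `b` seen, q2 means more than one. Each `b` increments (capped at q2); other symbols loop. Accept from {q1, q2}.
3 states suffice.
        a   b  
>  q0   q0  q1 
 * q1   q1  q2 
 * q2   q2  q2 
(> = start, * = accepting)

start=q0 accept=q1,q2 q0-a->q0 q0-b->q1 q1-a->q1 q1-b->q2 q2-a->q2 q2-b->q2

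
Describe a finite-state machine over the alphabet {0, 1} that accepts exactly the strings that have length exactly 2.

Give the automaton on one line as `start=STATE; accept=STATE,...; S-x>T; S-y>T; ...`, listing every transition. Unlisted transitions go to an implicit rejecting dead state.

We only need to distinguish lengths 0, 1, …, 2, and '>2'. Chain S0 → S1 → S2 → S3 on every symbol, with S3 looping. Accepting states: {S2}.
A 4-state machine:
        0   1  
>  S0   S1  S1 
   S1   S2  S2 
 * S2   S3  S3 
   S3   S3  S3 
(> = start, * = accepting)

start=S0; accept=S2; S0-0>S1; S0-1>S1; S1-0>S2; S1-1>S2; S2-0>S3; S2-1>S3; S3-0>S3; S3-1>S3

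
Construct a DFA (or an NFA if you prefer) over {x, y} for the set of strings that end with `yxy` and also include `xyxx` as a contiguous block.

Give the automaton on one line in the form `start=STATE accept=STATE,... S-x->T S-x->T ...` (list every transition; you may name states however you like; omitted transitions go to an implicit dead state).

start=q0 accept=q7 q0-x->q1 q0-y->q0 q1-x->q1 q1-y->q2 q2-x->q3 q2-y->q0 q3-x->q4 q3-y->q2 q4-x->q4 q4-y->q5 q5-x->q6 q5-y->q5 q6-x->q4 q6-y->q7 q7-x->q6 q7-y->q5

Run two small machines in parallel and take their product. One (4 states) tracks how much of the suffix `yxy` has currently been matched; the other (5 states) tracks whether and how much of `xyxx` has been seen. Each combined state is a pair, one component from each; accept when both components accept. Minimizing collapses redundant product states.
An 8-state machine:
        x   y  
>  q0   q1  q0 
   q1   q1  q2 
   q2   q3  q0 
   q3   q4  q2 
   q4   q4  q5 
   q5   q6  q5 
   q6   q4  q7 
 * q7   q6  q5 
(> = start, * = accepting)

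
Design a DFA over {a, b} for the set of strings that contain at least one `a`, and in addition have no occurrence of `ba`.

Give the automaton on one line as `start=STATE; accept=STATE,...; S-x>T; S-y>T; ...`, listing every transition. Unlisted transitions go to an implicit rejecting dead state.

start=s0; accept=s1,s3; s0-a>s1; s0-b>s2; s1-a>s1; s1-b>s3; s2-a>s2; s2-b>s2; s3-a>s2; s3-b>s3

Run two small machines in parallel and take their product. The first has 3 states tracking the count of `a`s, saturating at 2; the second has 3 states tracking partial matches of the forbidden pattern `ba`. A product state is a pair (one from each), accepting exactly when both do. Equivalent product states are then merged.
        a   b  
>  s0   s1  s2 
 * s1   s1  s3 
   s2   s2  s2 
 * s3   s2  s3 
(> = start, * = accepting)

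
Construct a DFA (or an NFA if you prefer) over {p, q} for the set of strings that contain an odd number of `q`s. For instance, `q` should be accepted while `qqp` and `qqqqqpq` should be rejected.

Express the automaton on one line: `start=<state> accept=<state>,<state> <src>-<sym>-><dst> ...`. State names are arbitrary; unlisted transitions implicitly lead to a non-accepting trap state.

start=S0 accept=S1 S0-p->S0 S0-q->S1 S1-p->S1 S1-q->S0

The only thing that matters is how many `q`s have appeared, reduced mod 2. Use one state per residue: S0 for 0, …, S1 for 1. Reading `q` moves to the next residue; anything else stays put. S1 is accepting.
2 states suffice.
        p   q  
>  S0   S0  S1 
 * S1   S1  S0 
(> = start, * = accepting)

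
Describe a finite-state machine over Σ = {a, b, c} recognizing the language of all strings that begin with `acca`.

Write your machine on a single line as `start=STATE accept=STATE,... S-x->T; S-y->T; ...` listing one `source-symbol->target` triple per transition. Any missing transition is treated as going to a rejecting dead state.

start=q0; accept=q4; q0-a->q1; q0-b->q5; q0-c->q5; q1-a->q5; q1-b->q5; q1-c->q2; q2-a->q5; q2-b->q5; q2-c->q3; q3-a->q4; q3-b->q5; q3-c->q5; q4-a->q4; q4-b->q4; q4-c->q4; q5-a->q5; q5-b->q5; q5-c->q5

Walk along `acca` while the input agrees: from q0 take `a` to q1, and so on. Any deviation drops to the rejecting sink q5. Once q4 is reached the prefix is confirmed and every continuation is accepted.
With 6 states:
        a   b   c  
>  q0   q1  q5  q5 
   q1   q5  q5  q2 
   q2   q5  q5  q3 
   q3   q4  q5  q5 
 * q4   q4  q4  q4 
   q5   q5  q5  q5 
(> = start, * = accepting)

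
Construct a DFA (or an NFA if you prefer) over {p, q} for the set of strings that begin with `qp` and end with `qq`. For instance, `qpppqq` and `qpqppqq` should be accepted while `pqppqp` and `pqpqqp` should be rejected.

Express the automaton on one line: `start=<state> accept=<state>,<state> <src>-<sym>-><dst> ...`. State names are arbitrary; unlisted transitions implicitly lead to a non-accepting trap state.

Build one automaton per condition and run them in lockstep. One (4 states) tracks whether the input so far still matches the prefix `qp`; the other (3 states) tracks how much of the suffix `qq` has currently been matched. Each combined state is a pair, one component from each; accept when both components accept. Minimizing collapses redundant product states.
       p  q 
>  A   B  C 
   B   B  B 
   C   D  B 
   D   D  E 
   E   D  F 
 * F   D  F 
(> = start, * = accepting)

start=A accept=F A-p->B A-q->C B-p->B B-q->B C-p->D C-q->B D-p->D D-q->E E-p->D E-q->F F-p->D F-q->F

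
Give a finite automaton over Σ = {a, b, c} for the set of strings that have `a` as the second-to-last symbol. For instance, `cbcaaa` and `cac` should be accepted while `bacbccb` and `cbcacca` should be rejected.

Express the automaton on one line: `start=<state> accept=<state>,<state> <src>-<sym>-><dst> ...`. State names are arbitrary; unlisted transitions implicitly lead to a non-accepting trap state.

A DFA must remember the last 2 symbols (since which symbol is second-to-last isn't known until the input ends). Use one state per possible window of the last ≤2 symbols; accept from those whose window starts with `a`.
A 13-state machine:
          a    b    c  
>  q0     q1   q2   q3 
   q1     q4   q5   q6 
   q2     q7   q8   q9 
   q3    q10  q11  q12 
 * q4     q4   q5   q6 
 * q5     q7   q8   q9 
 * q6    q10  q11  q12 
   q7     q4   q5   q6 
   q8     q7   q8   q9 
   q9    q10  q11  q12 
   q10    q4   q5   q6 
   q11    q7   q8   q9 
   q12   q10  q11  q12 
(> = start, * = accepting)

start=q0 accept=q4,q5,q6 q0-a->q1 q0-b->q2 q0-c->q3 q1-a->q4 q1-b->q5 q1-c->q6 q2-a->q7 q2-b->q8 q2-c->q9 q3-a->q10 q3-b->q11 q3-c->q12 q4-a->q4 q4-b->q5 q4-c->q6 q5-a->q7 q5-b->q8 q5-c->q9 q6-a->q10 q6-b->q11 q6-c->q12 q7-a->q4 q7-b->q5 q7-c->q6 q8-a->q7 q8-b->q8 q8-c->q9 q9-a->q10 q9-b->q11 q9-c->q12 q10-a->q4 q10-b->q5 q10-c->q6 q11-a->q7 q11-b->q8 q11-c->q9 q12-a->q10 q12-b->q11 q12-c->q12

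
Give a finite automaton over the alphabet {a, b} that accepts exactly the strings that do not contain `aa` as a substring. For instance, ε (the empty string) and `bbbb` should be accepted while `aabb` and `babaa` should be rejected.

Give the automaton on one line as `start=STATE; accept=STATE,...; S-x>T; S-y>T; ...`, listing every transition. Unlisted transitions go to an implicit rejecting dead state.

start=s0; accept=s0,s1; s0-a>s1; s0-b>s0; s1-a>s2; s1-b>s0; s2-a>s2; s2-b>s2

This is the complement of 'contains `aa`'. Use the same substring-matching states — s0 through s2 holding how much of `aa` has just been matched — but flip the accepting set: everything except the trap s2 accepts.
With 3 states:
        a   b  
>* s0   s1  s0 
 * s1   s2  s0 
   s2   s2  s2 
(> = start, * = accepting)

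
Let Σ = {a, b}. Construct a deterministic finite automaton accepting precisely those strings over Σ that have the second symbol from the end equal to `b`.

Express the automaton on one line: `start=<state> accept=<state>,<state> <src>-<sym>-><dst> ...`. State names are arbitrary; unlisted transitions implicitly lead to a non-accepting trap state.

A DFA must remember the last 2 symbols (since which symbol is second-to-last isn't known until the input ends). Use one state per possible window of the last ≤2 symbols; accept from those whose window starts with `b`.
A 7-state machine:
        a   b  
>  s0   s1  s2 
   s1   s3  s4 
   s2   s5  s6 
   s3   s3  s4 
   s4   s5  s6 
 * s5   s3  s4 
 * s6   s5  s6 
(> = start, * = accepting)

start=s0 accept=s5,s6 s0-a->s1 s0-b->s2 s1-a->s3 s1-b->s4 s2-a->s5 s2-b->s6 s3-a->s3 s3-b->s4 s4-a->s5 s4-b->s6 s5-a->s3 s5-b->s4 s6-a->s5 s6-b->s6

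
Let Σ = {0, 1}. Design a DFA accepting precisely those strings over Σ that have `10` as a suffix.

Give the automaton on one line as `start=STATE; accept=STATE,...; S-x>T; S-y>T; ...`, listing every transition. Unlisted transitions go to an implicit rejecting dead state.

start=S0; accept=S2; S0-0>S0; S0-1>S1; S1-0>S2; S1-1>S1; S2-0>S0; S2-1>S1

Remember how much of `10` the current input suffix matches. State S0 means no match yet; S1 means the last symbol is `1`; S2 means the last 2 symbols are `10`. Only S2 accepts. On a mismatch, fall back to the longest proper suffix that is still a prefix of `10`.
3 states suffice.
        0   1  
>  S0   S0  S1 
   S1   S2  S1 
 * S2   S0  S1 
(> = start, * = accepting)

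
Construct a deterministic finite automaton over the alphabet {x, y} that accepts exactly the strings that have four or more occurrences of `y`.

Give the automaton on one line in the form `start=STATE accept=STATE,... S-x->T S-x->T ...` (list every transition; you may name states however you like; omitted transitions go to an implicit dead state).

start=S0 accept=S4,S5 S0-x->S0 S0-y->S1 S1-x->S1 S1-y->S2 S2-x->S2 S2-y->S3 S3-x->S3 S3-y->S4 S4-x->S4 S4-y->S5 S5-x->S5 S5-y->S5

Count `y`s, saturating at 5: states S0 through S4 mean 0 through 4 `y`s seen; S5 means more than 4. Each `y` increments (capped at S5); other symbols loop. Accept from {S4, S5}.
With 6 states:
        x   y  
>  S0   S0  S1 
   S1   S1  S2 
   S2   S2  S3 
   S3   S3  S4 
 * S4   S4  S5 
 * S5   S5  S5 
(> = start, * = accepting)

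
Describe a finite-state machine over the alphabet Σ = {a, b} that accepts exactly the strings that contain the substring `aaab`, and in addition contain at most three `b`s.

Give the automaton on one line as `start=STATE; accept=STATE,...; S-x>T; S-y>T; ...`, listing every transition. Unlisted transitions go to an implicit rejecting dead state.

Handle the two conditions separately and then intersect. The first has 5 states tracking whether and how much of `aaab` has been seen; the second has 5 states tracking the count of `b`s, saturating at 4. A product state is a pair (one from each), accepting exactly when both do.
With 24 states:
          a    b  
>  q0     q1   q2 
   q1     q3   q2 
   q2     q4   q5 
   q3     q6   q2 
   q4     q7   q5 
   q5     q8   q9 
   q6     q6  q10 
   q7    q11   q5 
   q8    q12   q9 
   q9    q13  q14 
 * q10   q10  q15 
   q11   q11  q15 
   q12   q16   q9 
   q13   q17  q14 
   q14   q18  q14 
 * q15   q15  q19 
   q16   q16  q19 
   q17   q20  q14 
   q18   q21  q14 
 * q19   q19  q22 
   q20   q20  q22 
   q21   q23  q14 
   q22   q22  q22 
   q23   q23  q22 
(> = start, * = accepting)

start=q0; accept=q10,q15,q19; q0-a>q1; q0-b>q2; q1-a>q3; q1-b>q2; q2-a>q4; q2-b>q5; q3-a>q6; q3-b>q2; q4-a>q7; q4-b>q5; q5-a>q8; q5-b>q9; q6-a>q6; q6-b>q10; q7-a>q11; q7-b>q5; q8-a>q12; q8-b>q9; q9-a>q13; q9-b>q14; q10-a>q10; q10-b>q15; q11-a>q11; q11-b>q15; q12-a>q16; q12-b>q9; q13-a>q17; q13-b>q14; q14-a>q18; q14-b>q14; q15-a>q15; q15-b>q19; q16-a>q16; q16-b>q19; q17-a>q20; q17-b>q14; q18-a>q21; q18-b>q14; q19-a>q19; q19-b>q22; q20-a>q20; q20-b>q22; q21-a>q23; q21-b>q14; q22-a>q22; q22-b>q22; q23-a>q23; q23-b>q22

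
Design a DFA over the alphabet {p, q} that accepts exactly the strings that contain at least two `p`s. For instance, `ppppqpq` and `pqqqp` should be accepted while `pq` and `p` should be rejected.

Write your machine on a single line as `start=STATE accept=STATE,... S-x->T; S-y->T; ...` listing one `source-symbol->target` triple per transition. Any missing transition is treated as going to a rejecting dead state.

start=S0; accept=S2,S3; S0-p->S1; S0-q->S0; S1-p->S2; S1-q->S1; S2-p->S3; S2-q->S2; S3-p->S3; S3-q->S3

Only the number of `p`s matters, and only up to 3. Make a chain S0 → S1 → S2 → S3 advanced by each `p` (with S3 absorbing); every other symbol self-loops. The accepting set is {S2, S3}.
A 4-state machine:
        p   q  
>  S0   S1  S0 
   S1   S2  S1 
 * S2   S3  S2 
 * S3   S3  S3 
(> = start, * = accepting)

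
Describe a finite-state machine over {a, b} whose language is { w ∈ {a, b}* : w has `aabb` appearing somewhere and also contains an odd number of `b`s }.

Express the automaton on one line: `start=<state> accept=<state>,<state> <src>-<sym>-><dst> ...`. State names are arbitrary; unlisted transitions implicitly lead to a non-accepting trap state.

Handle the two conditions separately and then intersect. One (5 states) tracks whether and how much of `aabb` has been seen; the other (2 states) tracks the count of `b`s modulo 2. Each combined state is a pair, one component from each; accept when both components accept.
With 10 states:
        a   b  
>  q0   q1  q2 
   q1   q3  q2 
   q2   q4  q0 
   q3   q3  q5 
   q4   q6  q0 
   q5   q4  q7 
   q6   q6  q8 
   q7   q7  q9 
   q8   q1  q9 
 * q9   q9  q7 
(> = start, * = accepting)

start=q0 accept=q9 q0-a->q1 q0-b->q2 q1-a->q3 q1-b->q2 q2-a->q4 q2-b->q0 q3-a->q3 q3-b->q5 q4-a->q6 q4-b->q0 q5-a->q4 q5-b->q7 q6-a->q6 q6-b->q8 q7-a->q7 q7-b->q9 q8-a->q1 q8-b->q9 q9-a->q9 q9-b->q7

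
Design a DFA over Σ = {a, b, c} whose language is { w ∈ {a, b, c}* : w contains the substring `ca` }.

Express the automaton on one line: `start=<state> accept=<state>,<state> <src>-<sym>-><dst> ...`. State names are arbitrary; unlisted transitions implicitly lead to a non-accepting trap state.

Track how much of `ca` has been matched so far: state s0 is no progress, s2 is the absorbing accept state reached once `ca` has occurred. Intermediate states record partial matches; on a mismatch, fall back to the longest reusable overlap.
A 3-state machine:
        a   b   c  
>  s0   s0  s0  s1 
   s1   s2  s0  s1 
 * s2   s2  s2  s2 
(> = start, * = accepting)

start=s0 accept=s2 s0-a->s0 s0-b->s0 s0-c->s1 s1-a->s2 s1-b->s0 s1-c->s1 s2-a->s2 s2-b->s2 s2-c->s2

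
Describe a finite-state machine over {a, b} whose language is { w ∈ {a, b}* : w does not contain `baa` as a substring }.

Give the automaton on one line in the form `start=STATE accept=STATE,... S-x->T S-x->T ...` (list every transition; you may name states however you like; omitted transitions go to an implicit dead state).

start=q0 accept=q0,q1,q2 q0-a->q0 q0-b->q1 q1-a->q2 q1-b->q1 q2-a->q3 q2-b->q1 q3-a->q3 q3-b->q3

Track partial matches of the forbidden pattern `baa`. State q3 is a dead state reached once `baa` has occurred; every other state accepts. q0 means no part of `baa` is currently matched.
        a   b  
>* q0   q0  q1 
 * q1   q2  q1 
 * q2   q3  q1 
   q3   q3  q3 
(> = start, * = accepting)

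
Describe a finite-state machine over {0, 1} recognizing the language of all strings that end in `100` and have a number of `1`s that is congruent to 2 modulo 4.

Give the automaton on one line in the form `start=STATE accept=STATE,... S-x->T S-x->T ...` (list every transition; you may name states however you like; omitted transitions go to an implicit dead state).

start=s0 accept=s5 s0-0->s0 s0-1->s1 s1-0->s1 s1-1->s2 s2-0->s3 s2-1->s4 s3-0->s5 s3-1->s4 s4-0->s4 s4-1->s0 s5-0->s6 s5-1->s4 s6-0->s6 s6-1->s4

Run two small machines in parallel and take their product. One (4 states) tracks how much of the suffix `100` has currently been matched; the other (4 states) tracks the count of `1`s modulo 4. Each combined state is a pair, one component from each; accept when both components accept. Minimizing collapses redundant product states.
        0   1  
>  s0   s0  s1 
   s1   s1  s2 
   s2   s3  s4 
   s3   s5  s4 
   s4   s4  s0 
 * s5   s6  s4 
   s6   s6  s4 
(> = start, * = accepting)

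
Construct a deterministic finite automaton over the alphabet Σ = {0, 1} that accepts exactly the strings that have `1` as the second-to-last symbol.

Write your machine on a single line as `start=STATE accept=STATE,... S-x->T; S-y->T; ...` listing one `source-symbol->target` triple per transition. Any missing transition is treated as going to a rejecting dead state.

start=s0; accept=s5,s6; s0-0->s1; s0-1->s2; s1-0->s3; s1-1->s4; s2-0->s5; s2-1->s6; s3-0->s3; s3-1->s4; s4-0->s5; s4-1->s6; s5-0->s3; s5-1->s4; s6-0->s5; s6-1->s6

Because acceptance depends on a position counted from the end, the machine has to buffer the most recent 2 symbols. Make each state the string of the last up-to-2 symbols read; on input `x` shift the window left and append `x`. Accept when the buffered window has length 2 and begins with `1`.
With 7 states:
        0   1  
>  s0   s1  s2 
   s1   s3  s4 
   s2   s5  s6 
   s3   s3  s4 
   s4   s5  s6 
 * s5   s3  s4 
 * s6   s5  s6 
(> = start, * = accepting)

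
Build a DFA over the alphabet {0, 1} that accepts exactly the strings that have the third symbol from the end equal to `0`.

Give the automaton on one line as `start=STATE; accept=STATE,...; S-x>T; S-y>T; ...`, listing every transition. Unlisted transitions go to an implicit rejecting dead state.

start=S0; accept=S7,S8,S9,S10; S0-0>S1; S0-1>S2; S1-0>S3; S1-1>S4; S2-0>S5; S2-1>S6; S3-0>S7; S3-1>S8; S4-0>S9; S4-1>S10; S5-0>S11; S5-1>S12; S6-0>S13; S6-1>S14; S7-0>S7; S7-1>S8; S8-0>S9; S8-1>S10; S9-0>S11; S9-1>S12; S10-0>S13; S10-1>S14; S11-0>S7; S11-1>S8; S12-0>S9; S12-1>S10; S13-0>S11; S13-1>S12; S14-0>S13; S14-1>S14

Because acceptance depends on a position counted from the end, the machine has to buffer the most recent 3 symbols. Make each state the string of the last up-to-3 symbols read; on input `x` shift the window left and append `x`. Accept when the buffered window has length 3 and begins with `0`.
15 states suffice.
          0    1  
>  S0     S1   S2 
   S1     S3   S4 
   S2     S5   S6 
   S3     S7   S8 
   S4     S9  S10 
   S5    S11  S12 
   S6    S13  S14 
 * S7     S7   S8 
 * S8     S9  S10 
 * S9    S11  S12 
 * S10   S13  S14 
   S11    S7   S8 
   S12    S9  S10 
   S13   S11  S12 
   S14   S13  S14 
(> = start, * = accepting)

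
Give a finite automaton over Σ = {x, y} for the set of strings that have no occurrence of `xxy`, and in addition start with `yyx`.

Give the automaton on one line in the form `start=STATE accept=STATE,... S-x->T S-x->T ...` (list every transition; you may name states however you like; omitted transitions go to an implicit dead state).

Run two small machines in parallel and take their product. One (4 states) tracks partial matches of the forbidden pattern `xxy`; the other (5 states) tracks whether the input so far still matches the prefix `yyx`. Each combined state is a pair, one component from each; accept when both components accept. After merging equivalent states the machine shrinks.
7 states suffice.
        x   y  
>  q0   q1  q2 
   q1   q1  q1 
   q2   q1  q3 
   q3   q4  q1 
 * q4   q5  q6 
 * q5   q5  q1 
 * q6   q4  q6 
(> = start, * = accepting)

start=q0 accept=q4,q5,q6 q0-x->q1 q0-y->q2 q1-x->q1 q1-y->q1 q2-x->q1 q2-y->q3 q3-x->q4 q3-y->q1 q4-x->q5 q4-y->q6 q5-x->q5 q5-y->q1 q6-x->q4 q6-y->q6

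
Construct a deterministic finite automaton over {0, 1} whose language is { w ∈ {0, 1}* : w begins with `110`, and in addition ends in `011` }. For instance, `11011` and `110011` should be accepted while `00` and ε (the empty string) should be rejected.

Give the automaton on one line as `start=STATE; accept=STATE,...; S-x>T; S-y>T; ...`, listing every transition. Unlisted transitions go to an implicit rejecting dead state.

Build one automaton per condition and run them in lockstep. The first has 5 states tracking whether the input so far still matches the prefix `110`; the second has 4 states tracking how much of the suffix `011` has currently been matched. A product state is a pair (one from each), accepting exactly when both do.
An 11-state machine:
          0    1  
>  s0     s1   s2 
   s1     s1   s3 
   s2     s1   s4 
   s3     s1   s5 
   s4     s6   s7 
   s5     s1   s7 
   s6     s6   s8 
   s7     s1   s7 
   s8     s6   s9 
 * s9     s6  s10 
   s10    s6  s10 
(> = start, * = accepting)

start=s0; accept=s9; s0-0>s1; s0-1>s2; s1-0>s1; s1-1>s3; s2-0>s1; s2-1>s4; s3-0>s1; s3-1>s5; s4-0>s6; s4-1>s7; s5-0>s1; s5-1>s7; s6-0>s6; s6-1>s8; s7-0>s1; s7-1>s7; s8-0>s6; s8-1>s9; s9-0>s6; s9-1>s10; s10-0>s6; s10-1>s10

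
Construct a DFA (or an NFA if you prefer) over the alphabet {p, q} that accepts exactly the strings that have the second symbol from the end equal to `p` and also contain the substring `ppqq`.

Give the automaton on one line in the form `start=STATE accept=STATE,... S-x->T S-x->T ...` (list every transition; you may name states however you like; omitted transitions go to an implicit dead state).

start=s0 accept=s6,s7 s0-p->s1 s0-q->s0 s1-p->s2 s1-q->s0 s2-p->s2 s2-q->s3 s3-p->s1 s3-q->s4 s4-p->s5 s4-q->s4 s5-p->s6 s5-q->s7 s6-p->s6 s6-q->s7 s7-p->s5 s7-q->s4

Run two small machines in parallel and take their product. The first has 7 states tracking the last 2 symbols read; the second has 5 states tracking whether and how much of `ppqq` has been seen. A product state is a pair (one from each), accepting exactly when both do. Equivalent product states are then merged.
An 8-state machine:
        p   q  
>  s0   s1  s0 
   s1   s2  s0 
   s2   s2  s3 
   s3   s1  s4 
   s4   s5  s4 
   s5   s6  s7 
 * s6   s6  s7 
 * s7   s5  s4 
(> = start, * = accepting)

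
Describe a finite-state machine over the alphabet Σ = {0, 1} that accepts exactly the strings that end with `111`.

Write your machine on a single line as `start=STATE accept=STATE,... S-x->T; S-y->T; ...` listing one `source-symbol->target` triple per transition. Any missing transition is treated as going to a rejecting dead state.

start=q0; accept=q3; q0-0->q0; q0-1->q1; q1-0->q0; q1-1->q2; q2-0->q0; q2-1->q3; q3-0->q0; q3-1->q3

Remember how much of `111` the current input suffix matches. State q0 means no match yet; q1 means the last symbol is `1`; q2 means the last 2 symbols are `11`; q3 means the last 3 symbols are `111`. Only q3 accepts. On a mismatch, fall back to the longest proper suffix that is still a prefix of `111`.
A 4-state machine:
        0   1  
>  q0   q0  q1 
   q1   q0  q2 
   q2   q0  q3 
 * q3   q0  q3 
(> = start, * = accepting)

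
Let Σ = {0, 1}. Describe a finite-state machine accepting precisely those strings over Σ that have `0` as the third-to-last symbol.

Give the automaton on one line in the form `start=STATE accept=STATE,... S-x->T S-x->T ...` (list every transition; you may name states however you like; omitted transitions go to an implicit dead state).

Because acceptance depends on a position counted from the end, the machine has to buffer the most recent 3 symbols. Make each state the string of the last up-to-3 symbols read; on input `x` shift the window left and append `x`. Accept when the buffered window has length 3 and begins with `0`.
       0  1 
>  A   B  C 
   B   D  E 
   C   F  G 
   D   H  I 
   E   J  K 
   F   L  M 
   G   N  O 
 * H   H  I 
 * I   J  K 
 * J   L  M 
 * K   N  O 
   L   H  I 
   M   J  K 
   N   L  M 
   O   N  O 
(> = start, * = accepting)

start=A accept=H,I,J,K A-0->B A-1->C B-0->D B-1->E C-0->F C-1->G D-0->H D-1->I E-0->J E-1->K F-0->L F-1->M G-0->N G-1->O H-0->H H-1->I I-0->J I-1->K J-0->L J-1->M K-0->N K-1->O L-0->H L-1->I M-0->J M-1->K N-0->L N-1->M O-0->N O-1->O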